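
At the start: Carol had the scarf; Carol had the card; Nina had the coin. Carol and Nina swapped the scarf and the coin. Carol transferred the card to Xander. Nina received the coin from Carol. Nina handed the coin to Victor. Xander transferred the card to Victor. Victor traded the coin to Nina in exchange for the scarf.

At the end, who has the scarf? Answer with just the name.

Tracking all object holders:
Start: scarf:Carol, card:Carol, coin:Nina
Event 1 (swap scarf<->coin: now scarf:Nina, coin:Carol). State: scarf:Nina, card:Carol, coin:Carol
Event 2 (give card: Carol -> Xander). State: scarf:Nina, card:Xander, coin:Carol
Event 3 (give coin: Carol -> Nina). State: scarf:Nina, card:Xander, coin:Nina
Event 4 (give coin: Nina -> Victor). State: scarf:Nina, card:Xander, coin:Victor
Event 5 (give card: Xander -> Victor). State: scarf:Nina, card:Victor, coin:Victor
Event 6 (swap coin<->scarf: now coin:Nina, scarf:Victor). State: scarf:Victor, card:Victor, coin:Nina

Final state: scarf:Victor, card:Victor, coin:Nina
The scarf is held by Victor.

Answer: Victor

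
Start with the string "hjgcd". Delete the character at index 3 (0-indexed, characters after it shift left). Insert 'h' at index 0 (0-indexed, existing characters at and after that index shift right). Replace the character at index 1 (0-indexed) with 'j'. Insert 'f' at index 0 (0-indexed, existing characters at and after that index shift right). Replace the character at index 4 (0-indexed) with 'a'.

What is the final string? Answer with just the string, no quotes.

Answer: fhjjad

Derivation:
Applying each edit step by step:
Start: "hjgcd"
Op 1 (delete idx 3 = 'c'): "hjgcd" -> "hjgd"
Op 2 (insert 'h' at idx 0): "hjgd" -> "hhjgd"
Op 3 (replace idx 1: 'h' -> 'j'): "hhjgd" -> "hjjgd"
Op 4 (insert 'f' at idx 0): "hjjgd" -> "fhjjgd"
Op 5 (replace idx 4: 'g' -> 'a'): "fhjjgd" -> "fhjjad"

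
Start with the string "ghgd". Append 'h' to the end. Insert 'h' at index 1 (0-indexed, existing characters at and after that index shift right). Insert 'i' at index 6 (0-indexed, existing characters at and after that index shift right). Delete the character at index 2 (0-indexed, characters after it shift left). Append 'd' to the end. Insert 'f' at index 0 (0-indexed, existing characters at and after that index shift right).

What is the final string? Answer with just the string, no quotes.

Applying each edit step by step:
Start: "ghgd"
Op 1 (append 'h'): "ghgd" -> "ghgdh"
Op 2 (insert 'h' at idx 1): "ghgdh" -> "ghhgdh"
Op 3 (insert 'i' at idx 6): "ghhgdh" -> "ghhgdhi"
Op 4 (delete idx 2 = 'h'): "ghhgdhi" -> "ghgdhi"
Op 5 (append 'd'): "ghgdhi" -> "ghgdhid"
Op 6 (insert 'f' at idx 0): "ghgdhid" -> "fghgdhid"

Answer: fghgdhid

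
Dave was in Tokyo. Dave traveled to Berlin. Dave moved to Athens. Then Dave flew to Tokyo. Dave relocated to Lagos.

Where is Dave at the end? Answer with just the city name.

Answer: Lagos

Derivation:
Tracking Dave's location:
Start: Dave is in Tokyo.
After move 1: Tokyo -> Berlin. Dave is in Berlin.
After move 2: Berlin -> Athens. Dave is in Athens.
After move 3: Athens -> Tokyo. Dave is in Tokyo.
After move 4: Tokyo -> Lagos. Dave is in Lagos.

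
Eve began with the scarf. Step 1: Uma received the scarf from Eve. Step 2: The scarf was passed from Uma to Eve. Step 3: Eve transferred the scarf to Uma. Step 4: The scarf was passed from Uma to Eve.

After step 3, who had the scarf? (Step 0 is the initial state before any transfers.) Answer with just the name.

Answer: Uma

Derivation:
Tracking the scarf holder through step 3:
After step 0 (start): Eve
After step 1: Uma
After step 2: Eve
After step 3: Uma

At step 3, the holder is Uma.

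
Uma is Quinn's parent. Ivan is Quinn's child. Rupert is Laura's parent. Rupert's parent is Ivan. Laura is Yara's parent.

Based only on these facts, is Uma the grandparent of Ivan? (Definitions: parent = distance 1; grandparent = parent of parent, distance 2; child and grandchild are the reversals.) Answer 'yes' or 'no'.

Answer: yes

Derivation:
Reconstructing the parent chain from the given facts:
  Uma -> Quinn -> Ivan -> Rupert -> Laura -> Yara
(each arrow means 'parent of the next')
Positions in the chain (0 = top):
  position of Uma: 0
  position of Quinn: 1
  position of Ivan: 2
  position of Rupert: 3
  position of Laura: 4
  position of Yara: 5

Uma is at position 0, Ivan is at position 2; signed distance (j - i) = 2.
'grandparent' requires j - i = 2. Actual distance is 2, so the relation HOLDS.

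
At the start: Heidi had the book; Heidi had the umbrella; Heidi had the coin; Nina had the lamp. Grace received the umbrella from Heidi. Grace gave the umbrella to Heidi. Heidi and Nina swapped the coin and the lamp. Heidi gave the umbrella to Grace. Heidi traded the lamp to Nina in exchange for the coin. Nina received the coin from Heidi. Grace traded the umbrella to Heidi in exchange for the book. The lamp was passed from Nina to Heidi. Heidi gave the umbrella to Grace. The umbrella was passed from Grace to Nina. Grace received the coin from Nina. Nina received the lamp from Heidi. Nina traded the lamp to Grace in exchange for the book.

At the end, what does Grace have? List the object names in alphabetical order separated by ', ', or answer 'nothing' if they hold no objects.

Tracking all object holders:
Start: book:Heidi, umbrella:Heidi, coin:Heidi, lamp:Nina
Event 1 (give umbrella: Heidi -> Grace). State: book:Heidi, umbrella:Grace, coin:Heidi, lamp:Nina
Event 2 (give umbrella: Grace -> Heidi). State: book:Heidi, umbrella:Heidi, coin:Heidi, lamp:Nina
Event 3 (swap coin<->lamp: now coin:Nina, lamp:Heidi). State: book:Heidi, umbrella:Heidi, coin:Nina, lamp:Heidi
Event 4 (give umbrella: Heidi -> Grace). State: book:Heidi, umbrella:Grace, coin:Nina, lamp:Heidi
Event 5 (swap lamp<->coin: now lamp:Nina, coin:Heidi). State: book:Heidi, umbrella:Grace, coin:Heidi, lamp:Nina
Event 6 (give coin: Heidi -> Nina). State: book:Heidi, umbrella:Grace, coin:Nina, lamp:Nina
Event 7 (swap umbrella<->book: now umbrella:Heidi, book:Grace). State: book:Grace, umbrella:Heidi, coin:Nina, lamp:Nina
Event 8 (give lamp: Nina -> Heidi). State: book:Grace, umbrella:Heidi, coin:Nina, lamp:Heidi
Event 9 (give umbrella: Heidi -> Grace). State: book:Grace, umbrella:Grace, coin:Nina, lamp:Heidi
Event 10 (give umbrella: Grace -> Nina). State: book:Grace, umbrella:Nina, coin:Nina, lamp:Heidi
Event 11 (give coin: Nina -> Grace). State: book:Grace, umbrella:Nina, coin:Grace, lamp:Heidi
Event 12 (give lamp: Heidi -> Nina). State: book:Grace, umbrella:Nina, coin:Grace, lamp:Nina
Event 13 (swap lamp<->book: now lamp:Grace, book:Nina). State: book:Nina, umbrella:Nina, coin:Grace, lamp:Grace

Final state: book:Nina, umbrella:Nina, coin:Grace, lamp:Grace
Grace holds: coin, lamp.

Answer: coin, lamp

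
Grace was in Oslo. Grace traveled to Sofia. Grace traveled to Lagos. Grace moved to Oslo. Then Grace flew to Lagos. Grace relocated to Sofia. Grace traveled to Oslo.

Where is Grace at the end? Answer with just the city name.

Tracking Grace's location:
Start: Grace is in Oslo.
After move 1: Oslo -> Sofia. Grace is in Sofia.
After move 2: Sofia -> Lagos. Grace is in Lagos.
After move 3: Lagos -> Oslo. Grace is in Oslo.
After move 4: Oslo -> Lagos. Grace is in Lagos.
After move 5: Lagos -> Sofia. Grace is in Sofia.
After move 6: Sofia -> Oslo. Grace is in Oslo.

Answer: Oslo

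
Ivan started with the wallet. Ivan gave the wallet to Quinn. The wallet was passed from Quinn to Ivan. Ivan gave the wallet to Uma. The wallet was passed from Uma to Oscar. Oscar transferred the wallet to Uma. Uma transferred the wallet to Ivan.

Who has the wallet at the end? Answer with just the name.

Answer: Ivan

Derivation:
Tracking the wallet through each event:
Start: Ivan has the wallet.
After event 1: Quinn has the wallet.
After event 2: Ivan has the wallet.
After event 3: Uma has the wallet.
After event 4: Oscar has the wallet.
After event 5: Uma has the wallet.
After event 6: Ivan has the wallet.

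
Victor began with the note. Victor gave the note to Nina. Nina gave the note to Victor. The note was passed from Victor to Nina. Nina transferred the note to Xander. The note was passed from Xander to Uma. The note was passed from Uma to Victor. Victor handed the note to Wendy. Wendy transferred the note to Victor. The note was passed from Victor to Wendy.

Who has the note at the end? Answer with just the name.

Tracking the note through each event:
Start: Victor has the note.
After event 1: Nina has the note.
After event 2: Victor has the note.
After event 3: Nina has the note.
After event 4: Xander has the note.
After event 5: Uma has the note.
After event 6: Victor has the note.
After event 7: Wendy has the note.
After event 8: Victor has the note.
After event 9: Wendy has the note.

Answer: Wendy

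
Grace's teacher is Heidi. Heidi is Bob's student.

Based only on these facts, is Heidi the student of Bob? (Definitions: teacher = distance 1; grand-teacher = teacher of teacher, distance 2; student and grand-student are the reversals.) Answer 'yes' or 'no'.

Reconstructing the teacher chain from the given facts:
  Bob -> Heidi -> Grace
(each arrow means 'teacher of the next')
Positions in the chain (0 = top):
  position of Bob: 0
  position of Heidi: 1
  position of Grace: 2

Heidi is at position 1, Bob is at position 0; signed distance (j - i) = -1.
'student' requires j - i = -1. Actual distance is -1, so the relation HOLDS.

Answer: yes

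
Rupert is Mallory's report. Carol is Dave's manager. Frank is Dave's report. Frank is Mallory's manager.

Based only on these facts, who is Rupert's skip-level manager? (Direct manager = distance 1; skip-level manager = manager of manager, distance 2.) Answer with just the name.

Answer: Frank

Derivation:
Reconstructing the manager chain from the given facts:
  Carol -> Dave -> Frank -> Mallory -> Rupert
(each arrow means 'manager of the next')
Positions in the chain (0 = top):
  position of Carol: 0
  position of Dave: 1
  position of Frank: 2
  position of Mallory: 3
  position of Rupert: 4

Rupert is at position 4; the skip-level manager is 2 steps up the chain, i.e. position 2: Frank.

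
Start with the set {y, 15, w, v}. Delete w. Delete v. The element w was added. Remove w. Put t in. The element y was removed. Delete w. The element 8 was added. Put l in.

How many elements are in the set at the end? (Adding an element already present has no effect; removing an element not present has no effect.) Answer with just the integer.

Tracking the set through each operation:
Start: {15, v, w, y}
Event 1 (remove w): removed. Set: {15, v, y}
Event 2 (remove v): removed. Set: {15, y}
Event 3 (add w): added. Set: {15, w, y}
Event 4 (remove w): removed. Set: {15, y}
Event 5 (add t): added. Set: {15, t, y}
Event 6 (remove y): removed. Set: {15, t}
Event 7 (remove w): not present, no change. Set: {15, t}
Event 8 (add 8): added. Set: {15, 8, t}
Event 9 (add l): added. Set: {15, 8, l, t}

Final set: {15, 8, l, t} (size 4)

Answer: 4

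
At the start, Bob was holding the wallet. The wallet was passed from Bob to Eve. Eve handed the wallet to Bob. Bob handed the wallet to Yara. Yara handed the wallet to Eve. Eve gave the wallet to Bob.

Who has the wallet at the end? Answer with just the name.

Tracking the wallet through each event:
Start: Bob has the wallet.
After event 1: Eve has the wallet.
After event 2: Bob has the wallet.
After event 3: Yara has the wallet.
After event 4: Eve has the wallet.
After event 5: Bob has the wallet.

Answer: Bob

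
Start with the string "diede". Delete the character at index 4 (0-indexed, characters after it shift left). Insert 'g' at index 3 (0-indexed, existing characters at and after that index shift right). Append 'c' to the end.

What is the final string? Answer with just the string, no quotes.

Answer: diegdc

Derivation:
Applying each edit step by step:
Start: "diede"
Op 1 (delete idx 4 = 'e'): "diede" -> "died"
Op 2 (insert 'g' at idx 3): "died" -> "diegd"
Op 3 (append 'c'): "diegd" -> "diegdc"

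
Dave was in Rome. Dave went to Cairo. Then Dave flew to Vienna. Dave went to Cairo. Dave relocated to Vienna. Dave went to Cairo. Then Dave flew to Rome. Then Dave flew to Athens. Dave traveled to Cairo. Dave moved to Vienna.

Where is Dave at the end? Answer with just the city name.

Tracking Dave's location:
Start: Dave is in Rome.
After move 1: Rome -> Cairo. Dave is in Cairo.
After move 2: Cairo -> Vienna. Dave is in Vienna.
After move 3: Vienna -> Cairo. Dave is in Cairo.
After move 4: Cairo -> Vienna. Dave is in Vienna.
After move 5: Vienna -> Cairo. Dave is in Cairo.
After move 6: Cairo -> Rome. Dave is in Rome.
After move 7: Rome -> Athens. Dave is in Athens.
After move 8: Athens -> Cairo. Dave is in Cairo.
After move 9: Cairo -> Vienna. Dave is in Vienna.

Answer: Vienna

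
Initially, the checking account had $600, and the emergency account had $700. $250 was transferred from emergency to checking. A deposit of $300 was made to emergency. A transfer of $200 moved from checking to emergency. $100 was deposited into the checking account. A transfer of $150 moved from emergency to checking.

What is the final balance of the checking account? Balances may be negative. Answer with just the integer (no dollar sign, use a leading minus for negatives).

Tracking account balances step by step:
Start: checking=600, emergency=700
Event 1 (transfer 250 emergency -> checking): emergency: 700 - 250 = 450, checking: 600 + 250 = 850. Balances: checking=850, emergency=450
Event 2 (deposit 300 to emergency): emergency: 450 + 300 = 750. Balances: checking=850, emergency=750
Event 3 (transfer 200 checking -> emergency): checking: 850 - 200 = 650, emergency: 750 + 200 = 950. Balances: checking=650, emergency=950
Event 4 (deposit 100 to checking): checking: 650 + 100 = 750. Balances: checking=750, emergency=950
Event 5 (transfer 150 emergency -> checking): emergency: 950 - 150 = 800, checking: 750 + 150 = 900. Balances: checking=900, emergency=800

Final balance of checking: 900

Answer: 900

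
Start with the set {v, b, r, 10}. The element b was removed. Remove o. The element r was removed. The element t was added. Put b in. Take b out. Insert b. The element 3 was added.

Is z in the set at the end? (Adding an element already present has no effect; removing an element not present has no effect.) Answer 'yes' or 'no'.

Tracking the set through each operation:
Start: {10, b, r, v}
Event 1 (remove b): removed. Set: {10, r, v}
Event 2 (remove o): not present, no change. Set: {10, r, v}
Event 3 (remove r): removed. Set: {10, v}
Event 4 (add t): added. Set: {10, t, v}
Event 5 (add b): added. Set: {10, b, t, v}
Event 6 (remove b): removed. Set: {10, t, v}
Event 7 (add b): added. Set: {10, b, t, v}
Event 8 (add 3): added. Set: {10, 3, b, t, v}

Final set: {10, 3, b, t, v} (size 5)
z is NOT in the final set.

Answer: no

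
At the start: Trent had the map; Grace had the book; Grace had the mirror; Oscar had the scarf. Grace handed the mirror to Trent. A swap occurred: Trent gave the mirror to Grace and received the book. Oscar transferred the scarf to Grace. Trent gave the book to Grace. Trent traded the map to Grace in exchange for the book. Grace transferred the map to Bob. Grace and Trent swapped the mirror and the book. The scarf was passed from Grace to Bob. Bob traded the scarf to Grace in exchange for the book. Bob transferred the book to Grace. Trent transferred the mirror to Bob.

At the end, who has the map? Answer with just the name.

Tracking all object holders:
Start: map:Trent, book:Grace, mirror:Grace, scarf:Oscar
Event 1 (give mirror: Grace -> Trent). State: map:Trent, book:Grace, mirror:Trent, scarf:Oscar
Event 2 (swap mirror<->book: now mirror:Grace, book:Trent). State: map:Trent, book:Trent, mirror:Grace, scarf:Oscar
Event 3 (give scarf: Oscar -> Grace). State: map:Trent, book:Trent, mirror:Grace, scarf:Grace
Event 4 (give book: Trent -> Grace). State: map:Trent, book:Grace, mirror:Grace, scarf:Grace
Event 5 (swap map<->book: now map:Grace, book:Trent). State: map:Grace, book:Trent, mirror:Grace, scarf:Grace
Event 6 (give map: Grace -> Bob). State: map:Bob, book:Trent, mirror:Grace, scarf:Grace
Event 7 (swap mirror<->book: now mirror:Trent, book:Grace). State: map:Bob, book:Grace, mirror:Trent, scarf:Grace
Event 8 (give scarf: Grace -> Bob). State: map:Bob, book:Grace, mirror:Trent, scarf:Bob
Event 9 (swap scarf<->book: now scarf:Grace, book:Bob). State: map:Bob, book:Bob, mirror:Trent, scarf:Grace
Event 10 (give book: Bob -> Grace). State: map:Bob, book:Grace, mirror:Trent, scarf:Grace
Event 11 (give mirror: Trent -> Bob). State: map:Bob, book:Grace, mirror:Bob, scarf:Grace

Final state: map:Bob, book:Grace, mirror:Bob, scarf:Grace
The map is held by Bob.

Answer: Bob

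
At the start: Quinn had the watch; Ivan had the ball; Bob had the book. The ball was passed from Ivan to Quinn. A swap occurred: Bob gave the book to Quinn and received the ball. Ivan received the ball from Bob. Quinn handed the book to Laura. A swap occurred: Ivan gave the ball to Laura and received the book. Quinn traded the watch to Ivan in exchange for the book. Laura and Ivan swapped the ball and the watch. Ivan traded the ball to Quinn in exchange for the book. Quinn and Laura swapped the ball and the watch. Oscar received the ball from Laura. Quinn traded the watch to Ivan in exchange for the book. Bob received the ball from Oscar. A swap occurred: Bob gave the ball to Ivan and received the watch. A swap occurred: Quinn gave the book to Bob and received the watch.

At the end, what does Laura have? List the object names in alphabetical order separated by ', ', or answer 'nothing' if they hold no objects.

Answer: nothing

Derivation:
Tracking all object holders:
Start: watch:Quinn, ball:Ivan, book:Bob
Event 1 (give ball: Ivan -> Quinn). State: watch:Quinn, ball:Quinn, book:Bob
Event 2 (swap book<->ball: now book:Quinn, ball:Bob). State: watch:Quinn, ball:Bob, book:Quinn
Event 3 (give ball: Bob -> Ivan). State: watch:Quinn, ball:Ivan, book:Quinn
Event 4 (give book: Quinn -> Laura). State: watch:Quinn, ball:Ivan, book:Laura
Event 5 (swap ball<->book: now ball:Laura, book:Ivan). State: watch:Quinn, ball:Laura, book:Ivan
Event 6 (swap watch<->book: now watch:Ivan, book:Quinn). State: watch:Ivan, ball:Laura, book:Quinn
Event 7 (swap ball<->watch: now ball:Ivan, watch:Laura). State: watch:Laura, ball:Ivan, book:Quinn
Event 8 (swap ball<->book: now ball:Quinn, book:Ivan). State: watch:Laura, ball:Quinn, book:Ivan
Event 9 (swap ball<->watch: now ball:Laura, watch:Quinn). State: watch:Quinn, ball:Laura, book:Ivan
Event 10 (give ball: Laura -> Oscar). State: watch:Quinn, ball:Oscar, book:Ivan
Event 11 (swap watch<->book: now watch:Ivan, book:Quinn). State: watch:Ivan, ball:Oscar, book:Quinn
Event 12 (give ball: Oscar -> Bob). State: watch:Ivan, ball:Bob, book:Quinn
Event 13 (swap ball<->watch: now ball:Ivan, watch:Bob). State: watch:Bob, ball:Ivan, book:Quinn
Event 14 (swap book<->watch: now book:Bob, watch:Quinn). State: watch:Quinn, ball:Ivan, book:Bob

Final state: watch:Quinn, ball:Ivan, book:Bob
Laura holds: (nothing).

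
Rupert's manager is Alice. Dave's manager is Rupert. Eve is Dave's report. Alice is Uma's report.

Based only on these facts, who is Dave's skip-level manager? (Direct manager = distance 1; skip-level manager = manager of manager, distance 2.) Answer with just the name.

Answer: Alice

Derivation:
Reconstructing the manager chain from the given facts:
  Uma -> Alice -> Rupert -> Dave -> Eve
(each arrow means 'manager of the next')
Positions in the chain (0 = top):
  position of Uma: 0
  position of Alice: 1
  position of Rupert: 2
  position of Dave: 3
  position of Eve: 4

Dave is at position 3; the skip-level manager is 2 steps up the chain, i.e. position 1: Alice.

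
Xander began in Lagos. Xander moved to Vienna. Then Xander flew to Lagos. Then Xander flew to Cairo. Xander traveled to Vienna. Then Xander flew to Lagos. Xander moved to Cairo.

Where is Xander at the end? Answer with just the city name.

Answer: Cairo

Derivation:
Tracking Xander's location:
Start: Xander is in Lagos.
After move 1: Lagos -> Vienna. Xander is in Vienna.
After move 2: Vienna -> Lagos. Xander is in Lagos.
After move 3: Lagos -> Cairo. Xander is in Cairo.
After move 4: Cairo -> Vienna. Xander is in Vienna.
After move 5: Vienna -> Lagos. Xander is in Lagos.
After move 6: Lagos -> Cairo. Xander is in Cairo.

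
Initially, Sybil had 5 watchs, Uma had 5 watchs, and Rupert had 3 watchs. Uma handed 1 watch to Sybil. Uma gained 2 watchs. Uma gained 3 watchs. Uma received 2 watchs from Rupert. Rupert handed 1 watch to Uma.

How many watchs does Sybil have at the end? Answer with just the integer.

Tracking counts step by step:
Start: Sybil=5, Uma=5, Rupert=3
Event 1 (Uma -> Sybil, 1): Uma: 5 -> 4, Sybil: 5 -> 6. State: Sybil=6, Uma=4, Rupert=3
Event 2 (Uma +2): Uma: 4 -> 6. State: Sybil=6, Uma=6, Rupert=3
Event 3 (Uma +3): Uma: 6 -> 9. State: Sybil=6, Uma=9, Rupert=3
Event 4 (Rupert -> Uma, 2): Rupert: 3 -> 1, Uma: 9 -> 11. State: Sybil=6, Uma=11, Rupert=1
Event 5 (Rupert -> Uma, 1): Rupert: 1 -> 0, Uma: 11 -> 12. State: Sybil=6, Uma=12, Rupert=0

Sybil's final count: 6

Answer: 6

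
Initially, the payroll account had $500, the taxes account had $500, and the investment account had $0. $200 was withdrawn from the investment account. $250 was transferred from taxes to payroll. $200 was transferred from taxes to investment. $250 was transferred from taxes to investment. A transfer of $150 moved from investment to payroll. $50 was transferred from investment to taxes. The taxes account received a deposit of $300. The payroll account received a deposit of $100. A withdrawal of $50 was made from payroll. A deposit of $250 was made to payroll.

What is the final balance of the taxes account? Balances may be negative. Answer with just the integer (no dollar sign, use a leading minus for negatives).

Tracking account balances step by step:
Start: payroll=500, taxes=500, investment=0
Event 1 (withdraw 200 from investment): investment: 0 - 200 = -200. Balances: payroll=500, taxes=500, investment=-200
Event 2 (transfer 250 taxes -> payroll): taxes: 500 - 250 = 250, payroll: 500 + 250 = 750. Balances: payroll=750, taxes=250, investment=-200
Event 3 (transfer 200 taxes -> investment): taxes: 250 - 200 = 50, investment: -200 + 200 = 0. Balances: payroll=750, taxes=50, investment=0
Event 4 (transfer 250 taxes -> investment): taxes: 50 - 250 = -200, investment: 0 + 250 = 250. Balances: payroll=750, taxes=-200, investment=250
Event 5 (transfer 150 investment -> payroll): investment: 250 - 150 = 100, payroll: 750 + 150 = 900. Balances: payroll=900, taxes=-200, investment=100
Event 6 (transfer 50 investment -> taxes): investment: 100 - 50 = 50, taxes: -200 + 50 = -150. Balances: payroll=900, taxes=-150, investment=50
Event 7 (deposit 300 to taxes): taxes: -150 + 300 = 150. Balances: payroll=900, taxes=150, investment=50
Event 8 (deposit 100 to payroll): payroll: 900 + 100 = 1000. Balances: payroll=1000, taxes=150, investment=50
Event 9 (withdraw 50 from payroll): payroll: 1000 - 50 = 950. Balances: payroll=950, taxes=150, investment=50
Event 10 (deposit 250 to payroll): payroll: 950 + 250 = 1200. Balances: payroll=1200, taxes=150, investment=50

Final balance of taxes: 150

Answer: 150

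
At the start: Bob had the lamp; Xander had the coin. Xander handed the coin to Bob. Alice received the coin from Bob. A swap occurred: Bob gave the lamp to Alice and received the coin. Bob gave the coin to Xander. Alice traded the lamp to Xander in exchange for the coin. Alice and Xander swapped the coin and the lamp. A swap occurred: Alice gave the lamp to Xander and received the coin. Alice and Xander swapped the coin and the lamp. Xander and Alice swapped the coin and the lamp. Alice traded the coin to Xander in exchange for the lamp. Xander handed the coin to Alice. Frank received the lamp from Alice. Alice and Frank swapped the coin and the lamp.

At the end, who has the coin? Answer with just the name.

Tracking all object holders:
Start: lamp:Bob, coin:Xander
Event 1 (give coin: Xander -> Bob). State: lamp:Bob, coin:Bob
Event 2 (give coin: Bob -> Alice). State: lamp:Bob, coin:Alice
Event 3 (swap lamp<->coin: now lamp:Alice, coin:Bob). State: lamp:Alice, coin:Bob
Event 4 (give coin: Bob -> Xander). State: lamp:Alice, coin:Xander
Event 5 (swap lamp<->coin: now lamp:Xander, coin:Alice). State: lamp:Xander, coin:Alice
Event 6 (swap coin<->lamp: now coin:Xander, lamp:Alice). State: lamp:Alice, coin:Xander
Event 7 (swap lamp<->coin: now lamp:Xander, coin:Alice). State: lamp:Xander, coin:Alice
Event 8 (swap coin<->lamp: now coin:Xander, lamp:Alice). State: lamp:Alice, coin:Xander
Event 9 (swap coin<->lamp: now coin:Alice, lamp:Xander). State: lamp:Xander, coin:Alice
Event 10 (swap coin<->lamp: now coin:Xander, lamp:Alice). State: lamp:Alice, coin:Xander
Event 11 (give coin: Xander -> Alice). State: lamp:Alice, coin:Alice
Event 12 (give lamp: Alice -> Frank). State: lamp:Frank, coin:Alice
Event 13 (swap coin<->lamp: now coin:Frank, lamp:Alice). State: lamp:Alice, coin:Frank

Final state: lamp:Alice, coin:Frank
The coin is held by Frank.

Answer: Frank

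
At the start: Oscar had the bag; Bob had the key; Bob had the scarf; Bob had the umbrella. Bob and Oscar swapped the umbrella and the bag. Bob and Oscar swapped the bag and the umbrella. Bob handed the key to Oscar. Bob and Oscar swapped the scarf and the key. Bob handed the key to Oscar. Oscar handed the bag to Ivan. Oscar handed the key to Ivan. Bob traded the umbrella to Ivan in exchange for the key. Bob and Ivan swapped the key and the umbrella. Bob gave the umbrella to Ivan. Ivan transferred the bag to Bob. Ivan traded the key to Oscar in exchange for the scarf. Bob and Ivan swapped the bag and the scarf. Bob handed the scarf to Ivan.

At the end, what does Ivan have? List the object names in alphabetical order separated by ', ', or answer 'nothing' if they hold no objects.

Answer: bag, scarf, umbrella

Derivation:
Tracking all object holders:
Start: bag:Oscar, key:Bob, scarf:Bob, umbrella:Bob
Event 1 (swap umbrella<->bag: now umbrella:Oscar, bag:Bob). State: bag:Bob, key:Bob, scarf:Bob, umbrella:Oscar
Event 2 (swap bag<->umbrella: now bag:Oscar, umbrella:Bob). State: bag:Oscar, key:Bob, scarf:Bob, umbrella:Bob
Event 3 (give key: Bob -> Oscar). State: bag:Oscar, key:Oscar, scarf:Bob, umbrella:Bob
Event 4 (swap scarf<->key: now scarf:Oscar, key:Bob). State: bag:Oscar, key:Bob, scarf:Oscar, umbrella:Bob
Event 5 (give key: Bob -> Oscar). State: bag:Oscar, key:Oscar, scarf:Oscar, umbrella:Bob
Event 6 (give bag: Oscar -> Ivan). State: bag:Ivan, key:Oscar, scarf:Oscar, umbrella:Bob
Event 7 (give key: Oscar -> Ivan). State: bag:Ivan, key:Ivan, scarf:Oscar, umbrella:Bob
Event 8 (swap umbrella<->key: now umbrella:Ivan, key:Bob). State: bag:Ivan, key:Bob, scarf:Oscar, umbrella:Ivan
Event 9 (swap key<->umbrella: now key:Ivan, umbrella:Bob). State: bag:Ivan, key:Ivan, scarf:Oscar, umbrella:Bob
Event 10 (give umbrella: Bob -> Ivan). State: bag:Ivan, key:Ivan, scarf:Oscar, umbrella:Ivan
Event 11 (give bag: Ivan -> Bob). State: bag:Bob, key:Ivan, scarf:Oscar, umbrella:Ivan
Event 12 (swap key<->scarf: now key:Oscar, scarf:Ivan). State: bag:Bob, key:Oscar, scarf:Ivan, umbrella:Ivan
Event 13 (swap bag<->scarf: now bag:Ivan, scarf:Bob). State: bag:Ivan, key:Oscar, scarf:Bob, umbrella:Ivan
Event 14 (give scarf: Bob -> Ivan). State: bag:Ivan, key:Oscar, scarf:Ivan, umbrella:Ivan

Final state: bag:Ivan, key:Oscar, scarf:Ivan, umbrella:Ivan
Ivan holds: bag, scarf, umbrella.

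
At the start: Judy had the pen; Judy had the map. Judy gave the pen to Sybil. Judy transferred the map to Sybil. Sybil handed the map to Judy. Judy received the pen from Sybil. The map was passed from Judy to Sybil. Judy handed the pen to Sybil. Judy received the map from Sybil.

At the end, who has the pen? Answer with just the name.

Tracking all object holders:
Start: pen:Judy, map:Judy
Event 1 (give pen: Judy -> Sybil). State: pen:Sybil, map:Judy
Event 2 (give map: Judy -> Sybil). State: pen:Sybil, map:Sybil
Event 3 (give map: Sybil -> Judy). State: pen:Sybil, map:Judy
Event 4 (give pen: Sybil -> Judy). State: pen:Judy, map:Judy
Event 5 (give map: Judy -> Sybil). State: pen:Judy, map:Sybil
Event 6 (give pen: Judy -> Sybil). State: pen:Sybil, map:Sybil
Event 7 (give map: Sybil -> Judy). State: pen:Sybil, map:Judy

Final state: pen:Sybil, map:Judy
The pen is held by Sybil.

Answer: Sybil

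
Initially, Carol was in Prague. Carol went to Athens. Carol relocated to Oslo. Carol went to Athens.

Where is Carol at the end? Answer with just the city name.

Answer: Athens

Derivation:
Tracking Carol's location:
Start: Carol is in Prague.
After move 1: Prague -> Athens. Carol is in Athens.
After move 2: Athens -> Oslo. Carol is in Oslo.
After move 3: Oslo -> Athens. Carol is in Athens.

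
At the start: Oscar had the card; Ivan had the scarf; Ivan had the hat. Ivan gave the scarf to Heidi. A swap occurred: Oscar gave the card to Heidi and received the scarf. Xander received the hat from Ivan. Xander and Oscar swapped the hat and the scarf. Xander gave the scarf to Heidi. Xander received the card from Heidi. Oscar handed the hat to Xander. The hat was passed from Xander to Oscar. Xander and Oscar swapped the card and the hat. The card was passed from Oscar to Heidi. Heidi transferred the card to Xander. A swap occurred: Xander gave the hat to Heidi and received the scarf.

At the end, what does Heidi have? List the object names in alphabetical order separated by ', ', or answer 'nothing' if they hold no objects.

Tracking all object holders:
Start: card:Oscar, scarf:Ivan, hat:Ivan
Event 1 (give scarf: Ivan -> Heidi). State: card:Oscar, scarf:Heidi, hat:Ivan
Event 2 (swap card<->scarf: now card:Heidi, scarf:Oscar). State: card:Heidi, scarf:Oscar, hat:Ivan
Event 3 (give hat: Ivan -> Xander). State: card:Heidi, scarf:Oscar, hat:Xander
Event 4 (swap hat<->scarf: now hat:Oscar, scarf:Xander). State: card:Heidi, scarf:Xander, hat:Oscar
Event 5 (give scarf: Xander -> Heidi). State: card:Heidi, scarf:Heidi, hat:Oscar
Event 6 (give card: Heidi -> Xander). State: card:Xander, scarf:Heidi, hat:Oscar
Event 7 (give hat: Oscar -> Xander). State: card:Xander, scarf:Heidi, hat:Xander
Event 8 (give hat: Xander -> Oscar). State: card:Xander, scarf:Heidi, hat:Oscar
Event 9 (swap card<->hat: now card:Oscar, hat:Xander). State: card:Oscar, scarf:Heidi, hat:Xander
Event 10 (give card: Oscar -> Heidi). State: card:Heidi, scarf:Heidi, hat:Xander
Event 11 (give card: Heidi -> Xander). State: card:Xander, scarf:Heidi, hat:Xander
Event 12 (swap hat<->scarf: now hat:Heidi, scarf:Xander). State: card:Xander, scarf:Xander, hat:Heidi

Final state: card:Xander, scarf:Xander, hat:Heidi
Heidi holds: hat.

Answer: hat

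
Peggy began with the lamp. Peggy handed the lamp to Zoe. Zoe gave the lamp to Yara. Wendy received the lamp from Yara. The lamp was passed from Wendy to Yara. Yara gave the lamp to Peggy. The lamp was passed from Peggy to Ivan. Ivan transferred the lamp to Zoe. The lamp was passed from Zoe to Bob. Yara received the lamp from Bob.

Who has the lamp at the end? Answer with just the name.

Tracking the lamp through each event:
Start: Peggy has the lamp.
After event 1: Zoe has the lamp.
After event 2: Yara has the lamp.
After event 3: Wendy has the lamp.
After event 4: Yara has the lamp.
After event 5: Peggy has the lamp.
After event 6: Ivan has the lamp.
After event 7: Zoe has the lamp.
After event 8: Bob has the lamp.
After event 9: Yara has the lamp.

Answer: Yara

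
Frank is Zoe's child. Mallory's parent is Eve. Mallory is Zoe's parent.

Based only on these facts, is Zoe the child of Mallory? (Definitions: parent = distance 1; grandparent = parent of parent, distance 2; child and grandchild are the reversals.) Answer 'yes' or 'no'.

Reconstructing the parent chain from the given facts:
  Eve -> Mallory -> Zoe -> Frank
(each arrow means 'parent of the next')
Positions in the chain (0 = top):
  position of Eve: 0
  position of Mallory: 1
  position of Zoe: 2
  position of Frank: 3

Zoe is at position 2, Mallory is at position 1; signed distance (j - i) = -1.
'child' requires j - i = -1. Actual distance is -1, so the relation HOLDS.

Answer: yes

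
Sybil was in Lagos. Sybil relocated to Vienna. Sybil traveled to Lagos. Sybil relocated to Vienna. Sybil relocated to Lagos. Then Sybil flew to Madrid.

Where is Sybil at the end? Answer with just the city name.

Tracking Sybil's location:
Start: Sybil is in Lagos.
After move 1: Lagos -> Vienna. Sybil is in Vienna.
After move 2: Vienna -> Lagos. Sybil is in Lagos.
After move 3: Lagos -> Vienna. Sybil is in Vienna.
After move 4: Vienna -> Lagos. Sybil is in Lagos.
After move 5: Lagos -> Madrid. Sybil is in Madrid.

Answer: Madrid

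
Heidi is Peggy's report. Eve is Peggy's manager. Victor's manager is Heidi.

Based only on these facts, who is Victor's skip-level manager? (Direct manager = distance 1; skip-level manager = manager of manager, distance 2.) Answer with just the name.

Reconstructing the manager chain from the given facts:
  Eve -> Peggy -> Heidi -> Victor
(each arrow means 'manager of the next')
Positions in the chain (0 = top):
  position of Eve: 0
  position of Peggy: 1
  position of Heidi: 2
  position of Victor: 3

Victor is at position 3; the skip-level manager is 2 steps up the chain, i.e. position 1: Peggy.

Answer: Peggy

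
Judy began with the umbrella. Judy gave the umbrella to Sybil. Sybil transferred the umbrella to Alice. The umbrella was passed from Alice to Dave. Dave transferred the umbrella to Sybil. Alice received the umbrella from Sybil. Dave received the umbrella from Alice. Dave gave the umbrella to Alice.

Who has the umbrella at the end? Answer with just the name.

Tracking the umbrella through each event:
Start: Judy has the umbrella.
After event 1: Sybil has the umbrella.
After event 2: Alice has the umbrella.
After event 3: Dave has the umbrella.
After event 4: Sybil has the umbrella.
After event 5: Alice has the umbrella.
After event 6: Dave has the umbrella.
After event 7: Alice has the umbrella.

Answer: Alice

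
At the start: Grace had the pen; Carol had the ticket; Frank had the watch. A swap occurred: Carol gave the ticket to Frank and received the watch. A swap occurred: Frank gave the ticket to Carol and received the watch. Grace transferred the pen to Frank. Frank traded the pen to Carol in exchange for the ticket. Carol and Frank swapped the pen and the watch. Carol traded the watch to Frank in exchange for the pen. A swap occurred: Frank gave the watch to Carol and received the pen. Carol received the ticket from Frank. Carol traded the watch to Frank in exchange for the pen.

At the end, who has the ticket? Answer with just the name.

Tracking all object holders:
Start: pen:Grace, ticket:Carol, watch:Frank
Event 1 (swap ticket<->watch: now ticket:Frank, watch:Carol). State: pen:Grace, ticket:Frank, watch:Carol
Event 2 (swap ticket<->watch: now ticket:Carol, watch:Frank). State: pen:Grace, ticket:Carol, watch:Frank
Event 3 (give pen: Grace -> Frank). State: pen:Frank, ticket:Carol, watch:Frank
Event 4 (swap pen<->ticket: now pen:Carol, ticket:Frank). State: pen:Carol, ticket:Frank, watch:Frank
Event 5 (swap pen<->watch: now pen:Frank, watch:Carol). State: pen:Frank, ticket:Frank, watch:Carol
Event 6 (swap watch<->pen: now watch:Frank, pen:Carol). State: pen:Carol, ticket:Frank, watch:Frank
Event 7 (swap watch<->pen: now watch:Carol, pen:Frank). State: pen:Frank, ticket:Frank, watch:Carol
Event 8 (give ticket: Frank -> Carol). State: pen:Frank, ticket:Carol, watch:Carol
Event 9 (swap watch<->pen: now watch:Frank, pen:Carol). State: pen:Carol, ticket:Carol, watch:Frank

Final state: pen:Carol, ticket:Carol, watch:Frank
The ticket is held by Carol.

Answer: Carol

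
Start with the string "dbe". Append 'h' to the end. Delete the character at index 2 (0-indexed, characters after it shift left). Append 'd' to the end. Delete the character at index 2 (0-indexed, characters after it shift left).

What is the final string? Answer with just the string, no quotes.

Answer: dbd

Derivation:
Applying each edit step by step:
Start: "dbe"
Op 1 (append 'h'): "dbe" -> "dbeh"
Op 2 (delete idx 2 = 'e'): "dbeh" -> "dbh"
Op 3 (append 'd'): "dbh" -> "dbhd"
Op 4 (delete idx 2 = 'h'): "dbhd" -> "dbd"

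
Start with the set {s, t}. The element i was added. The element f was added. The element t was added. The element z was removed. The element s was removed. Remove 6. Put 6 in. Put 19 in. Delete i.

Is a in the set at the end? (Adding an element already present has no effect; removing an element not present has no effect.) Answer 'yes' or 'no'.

Answer: no

Derivation:
Tracking the set through each operation:
Start: {s, t}
Event 1 (add i): added. Set: {i, s, t}
Event 2 (add f): added. Set: {f, i, s, t}
Event 3 (add t): already present, no change. Set: {f, i, s, t}
Event 4 (remove z): not present, no change. Set: {f, i, s, t}
Event 5 (remove s): removed. Set: {f, i, t}
Event 6 (remove 6): not present, no change. Set: {f, i, t}
Event 7 (add 6): added. Set: {6, f, i, t}
Event 8 (add 19): added. Set: {19, 6, f, i, t}
Event 9 (remove i): removed. Set: {19, 6, f, t}

Final set: {19, 6, f, t} (size 4)
a is NOT in the final set.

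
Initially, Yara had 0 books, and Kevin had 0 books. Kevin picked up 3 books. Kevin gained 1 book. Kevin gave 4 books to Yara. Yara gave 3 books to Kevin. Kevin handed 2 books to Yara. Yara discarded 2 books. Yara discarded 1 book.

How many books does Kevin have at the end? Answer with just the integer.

Tracking counts step by step:
Start: Yara=0, Kevin=0
Event 1 (Kevin +3): Kevin: 0 -> 3. State: Yara=0, Kevin=3
Event 2 (Kevin +1): Kevin: 3 -> 4. State: Yara=0, Kevin=4
Event 3 (Kevin -> Yara, 4): Kevin: 4 -> 0, Yara: 0 -> 4. State: Yara=4, Kevin=0
Event 4 (Yara -> Kevin, 3): Yara: 4 -> 1, Kevin: 0 -> 3. State: Yara=1, Kevin=3
Event 5 (Kevin -> Yara, 2): Kevin: 3 -> 1, Yara: 1 -> 3. State: Yara=3, Kevin=1
Event 6 (Yara -2): Yara: 3 -> 1. State: Yara=1, Kevin=1
Event 7 (Yara -1): Yara: 1 -> 0. State: Yara=0, Kevin=1

Kevin's final count: 1

Answer: 1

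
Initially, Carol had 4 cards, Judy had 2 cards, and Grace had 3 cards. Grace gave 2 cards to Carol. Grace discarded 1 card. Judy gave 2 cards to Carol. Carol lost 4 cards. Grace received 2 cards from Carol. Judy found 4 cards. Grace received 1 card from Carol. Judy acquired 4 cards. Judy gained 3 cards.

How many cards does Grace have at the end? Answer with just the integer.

Tracking counts step by step:
Start: Carol=4, Judy=2, Grace=3
Event 1 (Grace -> Carol, 2): Grace: 3 -> 1, Carol: 4 -> 6. State: Carol=6, Judy=2, Grace=1
Event 2 (Grace -1): Grace: 1 -> 0. State: Carol=6, Judy=2, Grace=0
Event 3 (Judy -> Carol, 2): Judy: 2 -> 0, Carol: 6 -> 8. State: Carol=8, Judy=0, Grace=0
Event 4 (Carol -4): Carol: 8 -> 4. State: Carol=4, Judy=0, Grace=0
Event 5 (Carol -> Grace, 2): Carol: 4 -> 2, Grace: 0 -> 2. State: Carol=2, Judy=0, Grace=2
Event 6 (Judy +4): Judy: 0 -> 4. State: Carol=2, Judy=4, Grace=2
Event 7 (Carol -> Grace, 1): Carol: 2 -> 1, Grace: 2 -> 3. State: Carol=1, Judy=4, Grace=3
Event 8 (Judy +4): Judy: 4 -> 8. State: Carol=1, Judy=8, Grace=3
Event 9 (Judy +3): Judy: 8 -> 11. State: Carol=1, Judy=11, Grace=3

Grace's final count: 3

Answer: 3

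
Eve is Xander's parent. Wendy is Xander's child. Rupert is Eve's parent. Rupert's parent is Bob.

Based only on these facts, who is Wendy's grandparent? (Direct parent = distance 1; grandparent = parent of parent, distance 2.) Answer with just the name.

Reconstructing the parent chain from the given facts:
  Bob -> Rupert -> Eve -> Xander -> Wendy
(each arrow means 'parent of the next')
Positions in the chain (0 = top):
  position of Bob: 0
  position of Rupert: 1
  position of Eve: 2
  position of Xander: 3
  position of Wendy: 4

Wendy is at position 4; the grandparent is 2 steps up the chain, i.e. position 2: Eve.

Answer: Eve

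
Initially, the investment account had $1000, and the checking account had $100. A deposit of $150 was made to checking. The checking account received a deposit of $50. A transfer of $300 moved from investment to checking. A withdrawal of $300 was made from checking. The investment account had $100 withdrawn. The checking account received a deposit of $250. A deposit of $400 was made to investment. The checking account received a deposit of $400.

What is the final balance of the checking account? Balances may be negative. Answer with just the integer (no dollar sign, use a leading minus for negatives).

Answer: 950

Derivation:
Tracking account balances step by step:
Start: investment=1000, checking=100
Event 1 (deposit 150 to checking): checking: 100 + 150 = 250. Balances: investment=1000, checking=250
Event 2 (deposit 50 to checking): checking: 250 + 50 = 300. Balances: investment=1000, checking=300
Event 3 (transfer 300 investment -> checking): investment: 1000 - 300 = 700, checking: 300 + 300 = 600. Balances: investment=700, checking=600
Event 4 (withdraw 300 from checking): checking: 600 - 300 = 300. Balances: investment=700, checking=300
Event 5 (withdraw 100 from investment): investment: 700 - 100 = 600. Balances: investment=600, checking=300
Event 6 (deposit 250 to checking): checking: 300 + 250 = 550. Balances: investment=600, checking=550
Event 7 (deposit 400 to investment): investment: 600 + 400 = 1000. Balances: investment=1000, checking=550
Event 8 (deposit 400 to checking): checking: 550 + 400 = 950. Balances: investment=1000, checking=950

Final balance of checking: 950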